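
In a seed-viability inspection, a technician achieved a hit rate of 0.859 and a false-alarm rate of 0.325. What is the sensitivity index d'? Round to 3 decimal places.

d' = 1.530

Φ⁻¹(H) = Φ⁻¹(0.859) = 1.0758
Φ⁻¹(FA) = Φ⁻¹(0.325) = -0.4538
d' = z(H) − z(FA) = 1.0758 − (-0.4538) = 1.5296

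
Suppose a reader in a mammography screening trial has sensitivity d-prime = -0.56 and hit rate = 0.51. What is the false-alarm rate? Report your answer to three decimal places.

false-alarm rate = 0.721

z(hit rate) = z(0.51) = 0.0251
z(FA) = z(H) − d' = 0.0251 − (-0.56) = 0.5851
false-alarm rate = Φ(0.5851) = 0.7208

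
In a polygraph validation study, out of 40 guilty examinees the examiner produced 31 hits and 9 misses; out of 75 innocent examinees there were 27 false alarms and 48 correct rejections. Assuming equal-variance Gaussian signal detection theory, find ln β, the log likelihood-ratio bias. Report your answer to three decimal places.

ln β = -0.221

H = 31/40 = 0.7750
FA = 27/75 = 0.3600
Φ⁻¹(0.7750) = 0.7554, Φ⁻¹(0.3600) = -0.3585
ln β = −½·[z(H)² − z(FA)²] = −0.5 × (0.5706 − 0.1285) = -0.22105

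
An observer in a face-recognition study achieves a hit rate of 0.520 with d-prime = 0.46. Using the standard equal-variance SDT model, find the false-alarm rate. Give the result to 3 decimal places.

z(hit rate) = z(0.520) = 0.0502
z(FA) = z(H) − d' = 0.0502 − 0.46 = -0.4098
false-alarm rate = Φ(-0.4098) = 0.3410

false-alarm rate = 0.341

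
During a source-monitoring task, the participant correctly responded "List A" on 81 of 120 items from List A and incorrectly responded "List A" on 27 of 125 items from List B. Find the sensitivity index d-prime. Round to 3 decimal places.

d-prime = 1.240

H = 81/120 = 0.6750
FA = 27/125 = 0.2160
Φ⁻¹(H) = Φ⁻¹(0.6750) = 0.4538
Φ⁻¹(FA) = Φ⁻¹(0.2160) = -0.7858
d' = z(H) − z(FA) = 0.4538 − (-0.7858) = 1.2396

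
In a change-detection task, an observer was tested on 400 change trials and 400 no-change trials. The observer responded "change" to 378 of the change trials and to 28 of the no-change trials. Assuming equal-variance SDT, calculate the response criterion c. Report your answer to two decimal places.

H = 378/400 = 0.9450
FA = 28/400 = 0.0700
z(H) = z(0.9450) = 1.598
z(FA) = z(0.0700) = -1.476
c = −½·[z(H) + z(FA)] = −0.5 × (1.598 + (-1.476)) = -0.061
c < 0: the observer has a liberal response bias.

c = -0.06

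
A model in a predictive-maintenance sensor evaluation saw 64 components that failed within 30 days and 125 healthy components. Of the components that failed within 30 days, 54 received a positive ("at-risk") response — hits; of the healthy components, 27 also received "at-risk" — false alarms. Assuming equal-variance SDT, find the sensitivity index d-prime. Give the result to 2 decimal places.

H = 54/64 = 0.8438
FA = 27/125 = 0.2160
Φ⁻¹(H) = 1.0102
Φ⁻¹(FA) = -0.7858
d' = z(H) − z(FA) = 1.0102 − (-0.7858) = 1.7960

d-prime = 1.80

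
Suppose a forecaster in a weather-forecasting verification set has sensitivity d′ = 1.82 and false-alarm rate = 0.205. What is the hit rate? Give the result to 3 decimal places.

hit rate = 0.840

z(false-alarm rate) = z(0.205) = -0.8239
z(H) = z(FA) + d' = -0.8239 + 1.82 = 0.9961
hit rate = Φ(0.9961) = 0.8404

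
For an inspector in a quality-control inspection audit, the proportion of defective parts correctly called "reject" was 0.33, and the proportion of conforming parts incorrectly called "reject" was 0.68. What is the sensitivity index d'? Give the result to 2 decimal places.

z(H) = z(0.33) = -0.440
z(FA) = z(0.68) = 0.468
d' = z(H) − z(FA) = -0.440 − 0.468 = -0.908

d' = -0.91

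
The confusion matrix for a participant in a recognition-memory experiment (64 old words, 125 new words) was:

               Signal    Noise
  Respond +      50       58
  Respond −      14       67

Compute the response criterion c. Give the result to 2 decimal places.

H = 50/64 = 0.7812
FA = 58/125 = 0.4640
z(0.7812) = 0.776, z(0.4640) = -0.090
c = −½·[z(H) + z(FA)] = −0.5 × (0.776 + (-0.090)) = -0.343
c < 0: the participant has a liberal response bias.

c = -0.34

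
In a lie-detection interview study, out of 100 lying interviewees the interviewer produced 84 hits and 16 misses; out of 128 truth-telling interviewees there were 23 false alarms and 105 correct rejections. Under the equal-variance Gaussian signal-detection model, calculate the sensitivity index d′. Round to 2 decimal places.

H = 84/100 = 0.8400
FA = 23/128 = 0.1797
z(0.8400) = 0.9945, z(0.1797) = -0.9165
d' = z(H) − z(FA) = 0.9945 − (-0.9165) = 1.9110

d′ = 1.91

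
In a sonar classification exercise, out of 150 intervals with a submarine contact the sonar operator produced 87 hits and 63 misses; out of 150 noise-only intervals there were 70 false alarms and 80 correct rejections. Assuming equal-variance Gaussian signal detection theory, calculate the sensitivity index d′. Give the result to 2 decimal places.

H = 87/150 = 0.5800
FA = 70/150 = 0.4667
Φ⁻¹(H) = Φ⁻¹(0.5800) = 0.202
Φ⁻¹(FA) = Φ⁻¹(0.4667) = -0.084
d' = z(H) − z(FA) = 0.202 − (-0.084) = 0.286

d′ = 0.29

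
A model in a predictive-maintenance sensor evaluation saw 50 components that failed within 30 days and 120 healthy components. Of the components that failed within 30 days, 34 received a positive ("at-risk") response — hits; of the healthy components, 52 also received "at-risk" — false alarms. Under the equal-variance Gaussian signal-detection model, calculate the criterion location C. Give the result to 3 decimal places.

H = 34/50 = 0.6800
FA = 52/120 = 0.4333
z(H) = 0.4677
z(FA) = -0.1680
c = −½·[z(H) + z(FA)] = −0.5 × (0.4677 + (-0.1680)) = -0.14985
c < 0: the model has a liberal response bias.

C = -0.150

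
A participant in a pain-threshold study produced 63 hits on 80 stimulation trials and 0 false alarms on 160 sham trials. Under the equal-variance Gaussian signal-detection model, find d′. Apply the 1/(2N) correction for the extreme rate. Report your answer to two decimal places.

d′ = 3.53

The false-alarm rate is 0/160 = 0, so apply the 1/(2N) correction: FA → 1/(2·160) = 0.00313.
z(H) = z(0.78750) = 0.798
z(FA) = z(0.00313) = -2.734
d' = 0.798 − (-2.734) = 3.532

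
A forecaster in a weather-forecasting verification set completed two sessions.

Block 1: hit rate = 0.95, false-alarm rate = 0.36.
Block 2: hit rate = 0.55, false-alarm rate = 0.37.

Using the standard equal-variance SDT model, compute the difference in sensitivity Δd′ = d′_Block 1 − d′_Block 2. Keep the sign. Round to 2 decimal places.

Block 1: z(0.95) = 1.645, z(0.36) = -0.358, d' = 2.003
Block 2: z(0.55) = 0.126, z(0.37) = -0.332, d' = 0.458
Δd' = d'_Block 1 − d'_Block 2 = 2.003 − 0.458 = 1.545
Block 1 has the higher sensitivity.

Δd′ = 1.55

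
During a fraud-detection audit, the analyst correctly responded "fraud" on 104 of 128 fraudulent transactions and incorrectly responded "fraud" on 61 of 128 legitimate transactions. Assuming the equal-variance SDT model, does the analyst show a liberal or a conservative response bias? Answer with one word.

z(H) = 0.887, z(FA) = -0.059
c = −½·(z(H) + z(FA)) = -0.414
c < 0 → liberal criterion (biased toward responding “yes”).

liberal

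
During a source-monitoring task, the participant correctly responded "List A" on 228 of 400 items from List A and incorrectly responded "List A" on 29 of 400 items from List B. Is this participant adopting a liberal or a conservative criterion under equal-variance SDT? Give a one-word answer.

conservative

z(H) = 0.176, z(FA) = -1.457
c = −½·(z(H) + z(FA)) = 0.6405
c > 0 → conservative criterion (biased toward responding “no”).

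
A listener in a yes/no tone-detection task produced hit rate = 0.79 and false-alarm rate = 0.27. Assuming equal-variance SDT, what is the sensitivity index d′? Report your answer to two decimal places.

d′ = 1.42

z(H) = z(0.79) = 0.8064
z(FA) = z(0.27) = -0.6128
d' = z(H) − z(FA) = 0.8064 − (-0.6128) = 1.4192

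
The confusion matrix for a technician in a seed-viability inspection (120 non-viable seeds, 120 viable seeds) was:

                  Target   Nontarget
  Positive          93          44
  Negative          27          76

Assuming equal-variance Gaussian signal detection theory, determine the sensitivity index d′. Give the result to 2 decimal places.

H = 93/120 = 0.7750
FA = 44/120 = 0.3667
z(H) = 0.755
z(FA) = -0.341
d' = z(H) − z(FA) = 0.755 − (-0.341) = 1.096

d′ = 1.10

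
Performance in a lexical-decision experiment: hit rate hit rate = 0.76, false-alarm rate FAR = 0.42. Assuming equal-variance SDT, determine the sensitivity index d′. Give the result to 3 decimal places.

d′ = 0.908

Φ⁻¹(H) = Φ⁻¹(0.76) = 0.7063
Φ⁻¹(FA) = Φ⁻¹(0.42) = -0.2019
d' = z(H) − z(FA) = 0.7063 − (-0.2019) = 0.9082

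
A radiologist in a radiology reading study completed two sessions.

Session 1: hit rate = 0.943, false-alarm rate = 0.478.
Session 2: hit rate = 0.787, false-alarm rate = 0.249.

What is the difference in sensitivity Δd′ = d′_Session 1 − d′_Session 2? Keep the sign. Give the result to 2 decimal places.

Session 1: z(0.943) = 1.580, z(0.478) = -0.055, d' = 1.635
Session 2: z(0.787) = 0.796, z(0.249) = -0.678, d' = 1.474
Δd' = d'_Session 1 − d'_Session 2 = 1.635 − 1.474 = 0.161
Session 1 has the higher sensitivity.

Δd′ = 0.16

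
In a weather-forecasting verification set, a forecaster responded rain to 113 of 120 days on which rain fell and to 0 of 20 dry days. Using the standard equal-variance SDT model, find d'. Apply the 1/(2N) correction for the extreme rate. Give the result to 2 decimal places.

The false-alarm rate is 0/20 = 0, so apply the 1/(2N) correction: FA → 1/(2·20) = 0.02500.
z(H) = z(0.94167) = 1.569
z(FA) = z(0.02500) = -1.960
d' = 1.569 − (-1.960) = 3.529

d' = 3.53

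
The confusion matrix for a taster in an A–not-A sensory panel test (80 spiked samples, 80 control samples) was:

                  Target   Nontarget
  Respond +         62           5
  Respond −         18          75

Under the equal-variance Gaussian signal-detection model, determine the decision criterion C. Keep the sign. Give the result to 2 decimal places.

C = 0.39

H = 62/80 = 0.7750
FA = 5/80 = 0.0625
Φ⁻¹(0.7750) = 0.7554, Φ⁻¹(0.0625) = -1.5341
c = −½·[z(H) + z(FA)] = −0.5 × (0.7554 + (-1.5341)) = 0.38935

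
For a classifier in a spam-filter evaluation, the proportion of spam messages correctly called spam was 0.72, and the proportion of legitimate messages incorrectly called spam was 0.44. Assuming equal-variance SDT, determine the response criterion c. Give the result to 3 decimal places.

c = -0.216

z(H) = 0.5828
z(FA) = -0.1510
c = −½·[z(H) + z(FA)] = −0.5 × (0.5828 + (-0.1510)) = -0.2159
c < 0: the classifier has a liberal response bias.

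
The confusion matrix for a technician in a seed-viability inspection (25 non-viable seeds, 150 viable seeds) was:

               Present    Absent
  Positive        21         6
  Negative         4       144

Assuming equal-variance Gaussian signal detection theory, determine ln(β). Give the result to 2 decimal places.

H = 21/25 = 0.8400
FA = 6/150 = 0.0400
Φ⁻¹(0.8400) = 0.994, Φ⁻¹(0.0400) = -1.751
ln β = −½·[z(H)² − z(FA)²] = −0.5 × (0.988 − 3.066) = 1.039

ln β = 1.04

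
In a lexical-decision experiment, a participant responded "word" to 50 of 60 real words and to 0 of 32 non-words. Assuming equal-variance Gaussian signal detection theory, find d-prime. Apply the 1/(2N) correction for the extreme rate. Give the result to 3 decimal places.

The false-alarm rate is 0/32 = 0, so apply the 1/(2N) correction: FA → 1/(2·32) = 0.01562.
z(H) = z(0.83333) = 0.9674
z(FA) = z(0.01562) = -2.1540
d' = 0.9674 − (-2.1540) = 3.1214

d-prime = 3.121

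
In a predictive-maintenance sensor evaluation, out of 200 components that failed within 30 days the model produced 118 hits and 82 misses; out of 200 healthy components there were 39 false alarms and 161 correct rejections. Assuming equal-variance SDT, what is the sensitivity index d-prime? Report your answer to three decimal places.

H = 118/200 = 0.5900
FA = 39/200 = 0.1950
z(H) = z(0.5900) = 0.2275
z(FA) = z(0.1950) = -0.8596
d' = z(H) − z(FA) = 0.2275 − (-0.8596) = 1.0871

d-prime = 1.087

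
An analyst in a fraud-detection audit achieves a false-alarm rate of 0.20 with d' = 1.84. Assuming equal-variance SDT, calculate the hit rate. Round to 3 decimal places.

hit rate = 0.841

z(false-alarm rate) = z(0.20) = -0.8416
z(H) = z(FA) + d' = -0.8416 + 1.84 = 0.9984
hit rate = Φ(0.9984) = 0.8410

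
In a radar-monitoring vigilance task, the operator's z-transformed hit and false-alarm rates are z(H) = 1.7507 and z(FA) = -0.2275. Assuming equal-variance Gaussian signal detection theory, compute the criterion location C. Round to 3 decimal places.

C = -0.762

c = −½·[z(H) + z(FA)] = −½·(1.7507 + (-0.2275)) = -0.7616
c < 0: the operator has a liberal response bias.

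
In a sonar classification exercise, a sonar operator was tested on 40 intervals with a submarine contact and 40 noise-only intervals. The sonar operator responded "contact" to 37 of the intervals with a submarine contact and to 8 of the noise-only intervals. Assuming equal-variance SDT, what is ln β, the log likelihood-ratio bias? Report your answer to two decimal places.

ln β = -0.68

H = 37/40 = 0.9250
FA = 8/40 = 0.2000
z(H) = z(0.9250) = 1.440
z(FA) = z(0.2000) = -0.842
ln β = −½·[z(H)² − z(FA)²] = −0.5 × (2.074 − 0.709) = -0.6825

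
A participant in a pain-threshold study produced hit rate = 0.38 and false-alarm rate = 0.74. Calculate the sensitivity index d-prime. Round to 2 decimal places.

d-prime = -0.95

Φ⁻¹(H) = -0.305
Φ⁻¹(FA) = 0.643
d' = z(H) − z(FA) = -0.305 − 0.643 = -0.948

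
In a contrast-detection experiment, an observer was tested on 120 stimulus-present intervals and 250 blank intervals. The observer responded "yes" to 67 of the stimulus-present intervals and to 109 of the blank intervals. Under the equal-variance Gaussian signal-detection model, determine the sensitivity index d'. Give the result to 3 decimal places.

H = 67/120 = 0.5583
FA = 109/250 = 0.4360
z(H) = 0.1467
z(FA) = -0.1611
d' = z(H) − z(FA) = 0.1467 − (-0.1611) = 0.3078

d' = 0.308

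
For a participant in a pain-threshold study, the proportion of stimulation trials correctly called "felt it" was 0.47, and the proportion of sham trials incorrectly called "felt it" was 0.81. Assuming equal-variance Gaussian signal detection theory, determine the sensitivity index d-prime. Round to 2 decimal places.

z(0.47) = -0.075, z(0.81) = 0.878
d' = z(H) − z(FA) = -0.075 − 0.878 = -0.953

d-prime = -0.95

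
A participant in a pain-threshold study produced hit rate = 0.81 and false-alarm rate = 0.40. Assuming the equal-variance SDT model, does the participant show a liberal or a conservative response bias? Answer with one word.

liberal

z(H) = 0.878, z(FA) = -0.253
c = −½·(z(H) + z(FA)) = -0.3125
c < 0 → liberal criterion (biased toward responding “yes”).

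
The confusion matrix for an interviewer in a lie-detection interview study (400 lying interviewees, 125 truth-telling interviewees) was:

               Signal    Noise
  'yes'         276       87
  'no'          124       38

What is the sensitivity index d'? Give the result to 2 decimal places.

d' = -0.02

H = 276/400 = 0.6900
FA = 87/125 = 0.6960
Φ⁻¹(H) = Φ⁻¹(0.6900) = 0.4959
Φ⁻¹(FA) = Φ⁻¹(0.6960) = 0.5129
d' = z(H) − z(FA) = 0.4959 − 0.5129 = -0.0170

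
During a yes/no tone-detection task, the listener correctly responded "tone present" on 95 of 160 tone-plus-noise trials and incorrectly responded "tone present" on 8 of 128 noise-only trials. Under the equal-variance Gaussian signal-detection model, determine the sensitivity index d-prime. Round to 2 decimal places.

H = 95/160 = 0.5938
FA = 8/128 = 0.0625
z(0.5938) = 0.2373, z(0.0625) = -1.5341
d' = z(H) − z(FA) = 0.2373 − (-1.5341) = 1.7714

d-prime = 1.77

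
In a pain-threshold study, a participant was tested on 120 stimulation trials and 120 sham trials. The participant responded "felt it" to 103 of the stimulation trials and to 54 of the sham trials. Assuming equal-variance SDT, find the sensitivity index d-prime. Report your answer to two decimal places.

H = 103/120 = 0.8583
FA = 54/120 = 0.4500
z(H) = z(0.8583) = 1.0727
z(FA) = z(0.4500) = -0.1257
d' = z(H) − z(FA) = 1.0727 − (-0.1257) = 1.1984

d-prime = 1.20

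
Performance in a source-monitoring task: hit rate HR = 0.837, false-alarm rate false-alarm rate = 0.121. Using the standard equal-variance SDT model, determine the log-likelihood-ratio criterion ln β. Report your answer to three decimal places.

Φ⁻¹(0.837) = 0.9822, Φ⁻¹(0.121) = -1.1700
ln β = −½·[z(H)² − z(FA)²] = −0.5 × (0.9647 − 1.3689) = 0.2021

ln β = 0.202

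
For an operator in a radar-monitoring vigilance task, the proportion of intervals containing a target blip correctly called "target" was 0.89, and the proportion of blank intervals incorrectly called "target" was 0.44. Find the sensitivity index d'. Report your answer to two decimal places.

z(0.89) = 1.2265, z(0.44) = -0.1510
d' = z(H) − z(FA) = 1.2265 − (-0.1510) = 1.3775

d' = 1.38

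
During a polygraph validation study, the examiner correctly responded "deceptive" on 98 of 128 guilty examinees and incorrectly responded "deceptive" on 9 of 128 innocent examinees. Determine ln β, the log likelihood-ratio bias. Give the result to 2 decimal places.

ln β = 0.82

H = 98/128 = 0.7656
FA = 9/128 = 0.0703
z(0.7656) = 0.724, z(0.0703) = -1.474
ln β = −½·[z(H)² − z(FA)²] = −0.5 × (0.524 − 2.173) = 0.8245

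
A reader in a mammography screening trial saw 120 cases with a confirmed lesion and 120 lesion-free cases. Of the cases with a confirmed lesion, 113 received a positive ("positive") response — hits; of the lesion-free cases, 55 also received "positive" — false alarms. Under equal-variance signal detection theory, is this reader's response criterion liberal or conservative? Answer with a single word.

liberal

z(H) = 1.569, z(FA) = -0.105
c = −½·(z(H) + z(FA)) = -0.732
c < 0 → liberal criterion (biased toward responding “yes”).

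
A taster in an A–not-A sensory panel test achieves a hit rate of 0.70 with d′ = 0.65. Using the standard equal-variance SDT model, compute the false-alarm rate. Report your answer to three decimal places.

false-alarm rate = 0.450

z(hit rate) = z(0.70) = 0.5244
z(FA) = z(H) − d' = 0.5244 − 0.65 = -0.1256
false-alarm rate = Φ(-0.1256) = 0.4500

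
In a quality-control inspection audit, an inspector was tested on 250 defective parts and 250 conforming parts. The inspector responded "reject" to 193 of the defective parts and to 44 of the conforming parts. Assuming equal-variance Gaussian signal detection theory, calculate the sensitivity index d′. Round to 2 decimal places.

d′ = 1.68

H = 193/250 = 0.7720
FA = 44/250 = 0.1760
z(0.7720) = 0.7454, z(0.1760) = -0.9307
d' = z(H) − z(FA) = 0.7454 − (-0.9307) = 1.6761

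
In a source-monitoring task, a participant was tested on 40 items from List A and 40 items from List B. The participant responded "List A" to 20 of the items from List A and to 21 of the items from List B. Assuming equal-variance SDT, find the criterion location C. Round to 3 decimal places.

H = 20/40 = 0.5000
FA = 21/40 = 0.5250
Φ⁻¹(0.5000) = 0.0000, Φ⁻¹(0.5250) = 0.0627
c = −½·[z(H) + z(FA)] = −0.5 × (0.0000 + 0.0627) = -0.03135

C = -0.031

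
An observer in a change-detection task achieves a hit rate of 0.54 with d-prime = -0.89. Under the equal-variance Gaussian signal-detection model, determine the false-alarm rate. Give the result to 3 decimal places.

false-alarm rate = 0.839

z(hit rate) = z(0.54) = 0.1004
z(FA) = z(H) − d' = 0.1004 − (-0.89) = 0.9904
false-alarm rate = Φ(0.9904) = 0.8390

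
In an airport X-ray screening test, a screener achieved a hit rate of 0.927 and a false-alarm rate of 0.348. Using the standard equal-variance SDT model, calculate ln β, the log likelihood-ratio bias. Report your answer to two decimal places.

z(H) = z(0.927) = 1.454
z(FA) = z(0.348) = -0.391
ln β = −½·[z(H)² − z(FA)²] = −0.5 × (2.114 − 0.153) = -0.9805

ln β = -0.98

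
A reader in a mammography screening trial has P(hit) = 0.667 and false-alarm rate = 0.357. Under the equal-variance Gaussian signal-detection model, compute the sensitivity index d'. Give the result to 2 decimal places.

d' = 0.80

z(0.667) = 0.4316, z(0.357) = -0.3665
d' = z(H) − z(FA) = 0.4316 − (-0.3665) = 0.7981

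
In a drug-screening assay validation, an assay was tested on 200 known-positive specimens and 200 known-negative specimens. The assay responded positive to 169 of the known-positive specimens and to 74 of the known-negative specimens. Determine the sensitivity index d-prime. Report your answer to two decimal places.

d-prime = 1.35

H = 169/200 = 0.8450
FA = 74/200 = 0.3700
z(0.8450) = 1.0152, z(0.3700) = -0.3319
d' = z(H) − z(FA) = 1.0152 − (-0.3319) = 1.3471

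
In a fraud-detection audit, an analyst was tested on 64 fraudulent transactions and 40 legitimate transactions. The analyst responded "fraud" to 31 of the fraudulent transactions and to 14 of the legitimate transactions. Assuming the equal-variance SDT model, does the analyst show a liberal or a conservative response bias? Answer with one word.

z(H) = -0.039, z(FA) = -0.385
c = −½·(z(H) + z(FA)) = 0.212
c > 0 → conservative criterion (biased toward responding “no”).

conservative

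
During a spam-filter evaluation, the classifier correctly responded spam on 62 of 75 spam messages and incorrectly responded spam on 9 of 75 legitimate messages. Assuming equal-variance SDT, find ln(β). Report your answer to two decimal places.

ln β = 0.25

H = 62/75 = 0.8267
FA = 9/75 = 0.1200
z(H) = z(0.8267) = 0.941
z(FA) = z(0.1200) = -1.175
ln β = −½·[z(H)² − z(FA)²] = −0.5 × (0.885 − 1.381) = 0.248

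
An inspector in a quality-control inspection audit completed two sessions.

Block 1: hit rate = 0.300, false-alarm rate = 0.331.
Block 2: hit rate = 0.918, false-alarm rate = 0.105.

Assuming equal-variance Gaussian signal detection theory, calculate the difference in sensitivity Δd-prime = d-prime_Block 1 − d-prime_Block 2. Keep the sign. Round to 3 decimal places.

Block 1: z(0.300) = -0.5244, z(0.331) = -0.4372, d' = -0.0872
Block 2: z(0.918) = 1.3917, z(0.105) = -1.2536, d' = 2.6453
Δd' = d'_Block 1 − d'_Block 2 = -0.0872 − 2.6453 = -2.7325
Block 2 has the higher sensitivity.

Δd-prime = -2.733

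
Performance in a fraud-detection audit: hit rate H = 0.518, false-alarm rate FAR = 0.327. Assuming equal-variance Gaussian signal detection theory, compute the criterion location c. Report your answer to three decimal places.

Φ⁻¹(H) = Φ⁻¹(0.518) = 0.0451
Φ⁻¹(FA) = Φ⁻¹(0.327) = -0.4482
c = −½·[z(H) + z(FA)] = −0.5 × (0.0451 + (-0.4482)) = 0.20155

c = 0.202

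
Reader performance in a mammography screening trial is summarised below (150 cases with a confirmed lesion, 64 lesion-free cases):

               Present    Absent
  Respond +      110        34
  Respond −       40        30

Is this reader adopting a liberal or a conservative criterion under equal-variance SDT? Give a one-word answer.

z(H) = 0.623, z(FA) = 0.078
c = −½·(z(H) + z(FA)) = -0.3505
c < 0 → liberal criterion (biased toward responding “yes”).

liberal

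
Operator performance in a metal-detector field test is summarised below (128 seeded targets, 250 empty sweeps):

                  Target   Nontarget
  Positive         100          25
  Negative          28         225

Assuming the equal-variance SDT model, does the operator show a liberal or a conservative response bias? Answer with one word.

z(H) = 0.776, z(FA) = -1.282
c = −½·(z(H) + z(FA)) = 0.253
c > 0 → conservative criterion (biased toward responding “no”).

conservative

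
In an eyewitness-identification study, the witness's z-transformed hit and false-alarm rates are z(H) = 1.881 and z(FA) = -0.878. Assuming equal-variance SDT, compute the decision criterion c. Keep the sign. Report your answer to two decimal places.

c = −½·[z(H) + z(FA)] = −½·(1.881 + (-0.878)) = -0.5015

c = -0.50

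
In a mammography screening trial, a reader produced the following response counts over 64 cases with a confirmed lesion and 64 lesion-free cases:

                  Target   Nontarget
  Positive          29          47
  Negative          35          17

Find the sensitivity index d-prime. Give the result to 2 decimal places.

H = 29/64 = 0.4531
FA = 47/64 = 0.7344
z(H) = z(0.4531) = -0.1178
z(FA) = z(0.7344) = 0.6262
d' = z(H) − z(FA) = -0.1178 − 0.6262 = -0.7440

d-prime = -0.74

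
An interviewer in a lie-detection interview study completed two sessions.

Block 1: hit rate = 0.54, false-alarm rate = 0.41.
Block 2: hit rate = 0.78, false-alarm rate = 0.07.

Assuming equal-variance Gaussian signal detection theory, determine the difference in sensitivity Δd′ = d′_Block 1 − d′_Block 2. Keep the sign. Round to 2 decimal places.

Block 1: z(0.54) = 0.100, z(0.41) = -0.228, d' = 0.328
Block 2: z(0.78) = 0.772, z(0.07) = -1.476, d' = 2.248
Δd' = d'_Block 1 − d'_Block 2 = 0.328 − 2.248 = -1.920
Block 2 has the higher sensitivity.

Δd′ = -1.92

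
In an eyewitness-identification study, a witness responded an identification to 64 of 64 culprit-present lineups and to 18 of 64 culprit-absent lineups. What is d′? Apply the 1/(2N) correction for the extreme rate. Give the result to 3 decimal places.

The hit rate is 64/64 = 1, so apply the 1/(2N) correction: H → 1 − 1/(2·64) = 0.99219.
z(H) = z(0.99219) = 2.4177
z(FA) = z(0.28125) = -0.5791
d' = 2.4177 − (-0.5791) = 2.9968

d′ = 2.997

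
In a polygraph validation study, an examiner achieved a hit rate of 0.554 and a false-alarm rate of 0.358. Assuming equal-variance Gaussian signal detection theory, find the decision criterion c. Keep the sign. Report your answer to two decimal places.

c = 0.11

z(H) = z(0.554) = 0.1358
z(FA) = z(0.358) = -0.3638
c = −½·[z(H) + z(FA)] = −0.5 × (0.1358 + (-0.3638)) = 0.1140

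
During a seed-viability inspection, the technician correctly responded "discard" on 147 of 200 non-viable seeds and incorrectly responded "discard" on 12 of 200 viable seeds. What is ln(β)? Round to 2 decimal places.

H = 147/200 = 0.7350
FA = 12/200 = 0.0600
z(0.7350) = 0.628, z(0.0600) = -1.555
ln β = −½·[z(H)² − z(FA)²] = −0.5 × (0.394 − 2.418) = 1.012

ln β = 1.01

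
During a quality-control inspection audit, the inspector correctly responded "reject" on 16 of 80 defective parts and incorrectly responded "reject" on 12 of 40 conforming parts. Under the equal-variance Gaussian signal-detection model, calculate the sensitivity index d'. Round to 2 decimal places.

H = 16/80 = 0.2000
FA = 12/40 = 0.3000
z(H) = z(0.2000) = -0.8416
z(FA) = z(0.3000) = -0.5244
d' = z(H) − z(FA) = -0.8416 − (-0.5244) = -0.3172

d' = -0.32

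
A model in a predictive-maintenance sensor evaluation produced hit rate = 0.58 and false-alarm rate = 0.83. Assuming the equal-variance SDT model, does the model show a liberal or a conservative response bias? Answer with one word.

liberal

z(H) = 0.202, z(FA) = 0.954
c = −½·(z(H) + z(FA)) = -0.578
c < 0 → liberal criterion (biased toward responding “yes”).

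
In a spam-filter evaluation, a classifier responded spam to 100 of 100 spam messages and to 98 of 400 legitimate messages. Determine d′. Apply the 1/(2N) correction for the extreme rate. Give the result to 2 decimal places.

d′ = 3.27

The hit rate is 100/100 = 1, so apply the 1/(2N) correction: H → 1 − 1/(2·100) = 0.99500.
z(H) = z(0.99500) = 2.576
z(FA) = z(0.24500) = -0.690
d' = 2.576 − (-0.690) = 3.266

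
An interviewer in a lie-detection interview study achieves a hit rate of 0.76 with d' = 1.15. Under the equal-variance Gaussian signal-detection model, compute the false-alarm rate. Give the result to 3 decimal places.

false-alarm rate = 0.329

z(hit rate) = z(0.76) = 0.7063
z(FA) = z(H) − d' = 0.7063 − 1.15 = -0.4437
false-alarm rate = Φ(-0.4437) = 0.3286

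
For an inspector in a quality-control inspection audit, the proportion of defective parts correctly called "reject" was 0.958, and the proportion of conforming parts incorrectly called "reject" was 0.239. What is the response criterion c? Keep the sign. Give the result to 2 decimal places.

Φ⁻¹(H) = Φ⁻¹(0.958) = 1.7279
Φ⁻¹(FA) = Φ⁻¹(0.239) = -0.7095
c = −½·[z(H) + z(FA)] = −0.5 × (1.7279 + (-0.7095)) = -0.5092
c < 0: the inspector has a liberal response bias.

c = -0.51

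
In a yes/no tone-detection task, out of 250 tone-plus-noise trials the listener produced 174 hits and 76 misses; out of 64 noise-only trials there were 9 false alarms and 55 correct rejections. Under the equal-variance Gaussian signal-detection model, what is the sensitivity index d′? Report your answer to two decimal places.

H = 174/250 = 0.6960
FA = 9/64 = 0.1406
z(H) = z(0.6960) = 0.5129
z(FA) = z(0.1406) = -1.0776
d' = z(H) − z(FA) = 0.5129 − (-1.0776) = 1.5905

d′ = 1.59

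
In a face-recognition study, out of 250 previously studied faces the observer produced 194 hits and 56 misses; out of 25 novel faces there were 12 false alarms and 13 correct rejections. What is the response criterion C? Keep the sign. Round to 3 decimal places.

H = 194/250 = 0.7760
FA = 12/25 = 0.4800
z(H) = 0.7588
z(FA) = -0.0502
c = −½·[z(H) + z(FA)] = −0.5 × (0.7588 + (-0.0502)) = -0.3543

C = -0.354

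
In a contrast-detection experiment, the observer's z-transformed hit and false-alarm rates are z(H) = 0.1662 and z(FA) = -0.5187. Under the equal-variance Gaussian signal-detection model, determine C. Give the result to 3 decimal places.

c = −½·[z(H) + z(FA)] = −½·(0.1662 + (-0.5187)) = 0.17625
c > 0: the observer has a conservative response bias.

C = 0.176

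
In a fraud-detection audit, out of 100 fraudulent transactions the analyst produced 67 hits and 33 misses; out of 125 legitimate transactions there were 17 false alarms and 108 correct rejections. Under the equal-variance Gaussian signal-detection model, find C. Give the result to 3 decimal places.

H = 67/100 = 0.6700
FA = 17/125 = 0.1360
z(H) = z(0.6700) = 0.4399
z(FA) = z(0.1360) = -1.0985
c = −½·[z(H) + z(FA)] = −0.5 × (0.4399 + (-1.0985)) = 0.3293

C = 0.329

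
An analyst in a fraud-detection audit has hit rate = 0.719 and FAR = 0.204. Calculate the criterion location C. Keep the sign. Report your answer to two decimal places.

C = 0.12

z(H) = z(0.719) = 0.5799
z(FA) = z(0.204) = -0.8274
c = −½·[z(H) + z(FA)] = −0.5 × (0.5799 + (-0.8274)) = 0.12375
c > 0: the analyst has a conservative response bias.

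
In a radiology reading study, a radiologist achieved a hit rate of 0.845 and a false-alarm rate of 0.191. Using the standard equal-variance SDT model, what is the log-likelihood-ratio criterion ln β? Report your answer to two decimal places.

z(H) = 1.015
z(FA) = -0.874
ln β = −½·[z(H)² − z(FA)²] = −0.5 × (1.030 − 0.764) = -0.133

ln β = -0.13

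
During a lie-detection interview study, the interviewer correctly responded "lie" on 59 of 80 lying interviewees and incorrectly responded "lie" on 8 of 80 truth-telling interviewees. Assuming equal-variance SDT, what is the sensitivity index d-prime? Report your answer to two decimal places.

H = 59/80 = 0.7375
FA = 8/80 = 0.1000
Φ⁻¹(0.7375) = 0.636, Φ⁻¹(0.1000) = -1.282
d' = z(H) − z(FA) = 0.636 − (-1.282) = 1.918

d-prime = 1.92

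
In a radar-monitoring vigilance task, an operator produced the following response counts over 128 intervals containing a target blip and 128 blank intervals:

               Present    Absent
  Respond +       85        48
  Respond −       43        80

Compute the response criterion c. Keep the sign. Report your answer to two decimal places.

H = 85/128 = 0.6641
FA = 48/128 = 0.3750
z(H) = 0.424
z(FA) = -0.319
c = −½·[z(H) + z(FA)] = −0.5 × (0.424 + (-0.319)) = -0.0525

c = -0.05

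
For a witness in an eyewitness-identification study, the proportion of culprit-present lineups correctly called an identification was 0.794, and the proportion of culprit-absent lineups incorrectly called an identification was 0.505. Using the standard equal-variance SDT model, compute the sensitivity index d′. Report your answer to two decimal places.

d′ = 0.81

z(H) = 0.820
z(FA) = 0.013
d' = z(H) − z(FA) = 0.820 − 0.013 = 0.807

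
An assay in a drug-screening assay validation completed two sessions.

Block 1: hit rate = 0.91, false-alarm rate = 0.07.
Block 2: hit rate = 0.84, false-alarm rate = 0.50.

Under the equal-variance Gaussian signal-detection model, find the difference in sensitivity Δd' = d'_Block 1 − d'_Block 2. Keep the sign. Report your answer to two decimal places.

Block 1: z(0.91) = 1.341, z(0.07) = -1.476, d' = 2.817
Block 2: z(0.84) = 0.994, z(0.50) = 0.000, d' = 0.994
Δd' = d'_Block 1 − d'_Block 2 = 2.817 − 0.994 = 1.823
Block 1 has the higher sensitivity.

Δd' = 1.82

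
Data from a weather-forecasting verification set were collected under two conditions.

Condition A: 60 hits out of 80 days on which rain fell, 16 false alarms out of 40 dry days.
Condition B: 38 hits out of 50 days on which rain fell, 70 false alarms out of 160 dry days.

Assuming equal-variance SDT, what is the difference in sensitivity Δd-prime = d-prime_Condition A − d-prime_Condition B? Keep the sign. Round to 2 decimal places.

Δd-prime = 0.06

Condition A: z(0.7500) = 0.674, z(0.4000) = -0.253, d' = 0.927
Condition B: z(0.7600) = 0.706, z(0.4375) = -0.157, d' = 0.863
Δd' = d'_Condition A − d'_Condition B = 0.927 − 0.863 = 0.064
Condition A has the higher sensitivity.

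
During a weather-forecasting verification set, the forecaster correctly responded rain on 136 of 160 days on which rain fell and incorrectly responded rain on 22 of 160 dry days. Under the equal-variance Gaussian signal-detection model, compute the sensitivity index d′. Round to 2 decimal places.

d′ = 2.13

H = 136/160 = 0.8500
FA = 22/160 = 0.1375
z(0.8500) = 1.036, z(0.1375) = -1.092
d' = z(H) − z(FA) = 1.036 − (-1.092) = 2.128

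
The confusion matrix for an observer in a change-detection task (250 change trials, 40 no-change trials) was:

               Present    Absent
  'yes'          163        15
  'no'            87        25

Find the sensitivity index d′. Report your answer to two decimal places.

d′ = 0.71

H = 163/250 = 0.6520
FA = 15/40 = 0.3750
Φ⁻¹(0.6520) = 0.391, Φ⁻¹(0.3750) = -0.319
d' = z(H) − z(FA) = 0.391 − (-0.319) = 0.710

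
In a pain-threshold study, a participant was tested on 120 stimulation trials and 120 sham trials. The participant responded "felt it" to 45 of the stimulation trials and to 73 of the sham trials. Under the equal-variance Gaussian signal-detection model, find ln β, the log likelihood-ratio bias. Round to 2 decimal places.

ln β = -0.01

H = 45/120 = 0.3750
FA = 73/120 = 0.6083
Φ⁻¹(0.3750) = -0.319, Φ⁻¹(0.6083) = 0.275
ln β = −½·[z(H)² − z(FA)²] = −0.5 × (0.102 − 0.076) = -0.013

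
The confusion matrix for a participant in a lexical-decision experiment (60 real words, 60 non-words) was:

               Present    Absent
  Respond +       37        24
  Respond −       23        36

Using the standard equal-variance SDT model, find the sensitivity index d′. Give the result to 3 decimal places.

d′ = 0.550

H = 37/60 = 0.6167
FA = 24/60 = 0.4000
z(H) = 0.2968
z(FA) = -0.2533
d' = z(H) − z(FA) = 0.2968 − (-0.2533) = 0.5501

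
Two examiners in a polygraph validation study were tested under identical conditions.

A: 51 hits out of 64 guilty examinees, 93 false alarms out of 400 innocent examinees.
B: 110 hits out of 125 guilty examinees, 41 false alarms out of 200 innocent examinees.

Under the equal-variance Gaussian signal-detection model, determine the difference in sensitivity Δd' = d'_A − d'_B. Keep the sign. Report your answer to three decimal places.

Δd' = -0.438

A: z(0.7969) = 0.8306, z(0.2325) = -0.7306, d' = 1.5612
B: z(0.8800) = 1.1750, z(0.2050) = -0.8239, d' = 1.9989
Δd' = d'_A − d'_B = 1.5612 − 1.9989 = -0.4377
B has the higher sensitivity.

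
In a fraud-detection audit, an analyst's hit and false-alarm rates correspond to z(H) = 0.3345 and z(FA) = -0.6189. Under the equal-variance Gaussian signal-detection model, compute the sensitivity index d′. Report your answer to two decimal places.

d′ = 0.95

d' = z(H) − z(FA) = 0.3345 − (-0.6189) = 0.9534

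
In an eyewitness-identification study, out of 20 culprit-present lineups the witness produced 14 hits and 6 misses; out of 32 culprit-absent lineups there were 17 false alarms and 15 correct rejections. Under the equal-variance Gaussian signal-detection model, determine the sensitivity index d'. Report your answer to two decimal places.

H = 14/20 = 0.7000
FA = 17/32 = 0.5312
Φ⁻¹(0.7000) = 0.524, Φ⁻¹(0.5312) = 0.078
d' = z(H) − z(FA) = 0.524 − 0.078 = 0.446

d' = 0.45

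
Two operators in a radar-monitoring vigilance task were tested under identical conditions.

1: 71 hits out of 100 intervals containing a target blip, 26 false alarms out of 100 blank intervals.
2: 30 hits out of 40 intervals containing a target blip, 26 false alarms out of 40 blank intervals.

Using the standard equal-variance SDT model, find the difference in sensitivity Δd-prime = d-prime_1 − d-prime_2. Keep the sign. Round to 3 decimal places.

1: z(0.7100) = 0.5534, z(0.2600) = -0.6433, d' = 1.1967
2: z(0.7500) = 0.6745, z(0.6500) = 0.3853, d' = 0.2892
Δd' = d'_1 − d'_2 = 1.1967 − 0.2892 = 0.9075
1 has the higher sensitivity.

Δd-prime = 0.908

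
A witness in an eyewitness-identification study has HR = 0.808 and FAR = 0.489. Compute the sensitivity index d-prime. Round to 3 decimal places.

z(H) = z(0.808) = 0.8705
z(FA) = z(0.489) = -0.0276
d' = z(H) − z(FA) = 0.8705 − (-0.0276) = 0.8981

d-prime = 0.898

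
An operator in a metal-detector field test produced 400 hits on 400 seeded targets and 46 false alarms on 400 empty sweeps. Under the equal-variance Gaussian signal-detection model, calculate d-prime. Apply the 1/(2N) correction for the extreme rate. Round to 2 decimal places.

The hit rate is 400/400 = 1, so apply the 1/(2N) correction: H → 1 − 1/(2·400) = 0.99875.
z(H) = z(0.99875) = 3.023
z(FA) = z(0.11500) = -1.200
d' = 3.023 − (-1.200) = 4.223

d-prime = 4.22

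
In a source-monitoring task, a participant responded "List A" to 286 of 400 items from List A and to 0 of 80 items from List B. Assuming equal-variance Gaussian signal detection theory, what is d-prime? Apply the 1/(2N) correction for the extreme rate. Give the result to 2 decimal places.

d-prime = 3.07

The false-alarm rate is 0/80 = 0, so apply the 1/(2N) correction: FA → 1/(2·80) = 0.00625.
z(H) = z(0.71500) = 0.568
z(FA) = z(0.00625) = -2.498
d' = 0.568 − (-2.498) = 3.066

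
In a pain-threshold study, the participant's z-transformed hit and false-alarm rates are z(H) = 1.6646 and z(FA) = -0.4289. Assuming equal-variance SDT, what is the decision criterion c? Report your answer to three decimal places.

c = −½·[z(H) + z(FA)] = −½·(1.6646 + (-0.4289)) = -0.61785

c = -0.618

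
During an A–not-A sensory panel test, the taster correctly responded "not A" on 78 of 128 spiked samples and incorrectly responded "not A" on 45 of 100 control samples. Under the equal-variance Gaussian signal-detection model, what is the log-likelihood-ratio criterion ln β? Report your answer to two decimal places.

ln β = -0.03

H = 78/128 = 0.6094
FA = 45/100 = 0.4500
z(H) = 0.278
z(FA) = -0.126
ln β = −½·[z(H)² − z(FA)²] = −0.5 × (0.077 − 0.016) = -0.0305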